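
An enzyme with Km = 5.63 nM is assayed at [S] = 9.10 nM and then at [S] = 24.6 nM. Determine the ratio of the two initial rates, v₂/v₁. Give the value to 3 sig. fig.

The fractional saturations are [S]/(Km+[S]) = 9.10/14.73 = 0.6178 and 24.6/30.23 = 0.8138.
v₂/v₁ is just their ratio: 0.8138/0.6178 = 1.32.

1.32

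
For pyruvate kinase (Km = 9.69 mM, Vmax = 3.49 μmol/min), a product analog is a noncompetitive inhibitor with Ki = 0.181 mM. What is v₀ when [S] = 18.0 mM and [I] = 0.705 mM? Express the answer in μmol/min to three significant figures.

α = 1 + [I]/Ki = 1 + 0.705/0.181 = 4.895.
For a noncompetitive inhibitor, Vmax is reduced to Vmax/α while Km is unchanged: Km,app = 9.69 mM, Vmax,app = 0.713 μmol/min.
v = Vmax,app·[S]/(Km,app + [S]) = 0.713 × 18.0/(9.69 + 18.0) = 0.463 μmol/min.

0.463 μmol/min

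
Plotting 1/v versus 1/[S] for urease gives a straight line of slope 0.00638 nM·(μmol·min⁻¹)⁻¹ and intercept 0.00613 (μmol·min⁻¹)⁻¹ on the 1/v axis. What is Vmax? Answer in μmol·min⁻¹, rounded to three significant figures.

The y-intercept of a Lineweaver–Burk plot equals 1/Vmax, so Vmax = 1/0.00613 = 163 μmol·min⁻¹.

163 μmol·min⁻¹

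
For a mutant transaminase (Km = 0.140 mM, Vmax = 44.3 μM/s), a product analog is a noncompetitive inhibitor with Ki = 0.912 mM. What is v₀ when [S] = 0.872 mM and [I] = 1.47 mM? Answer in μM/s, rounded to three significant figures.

14.6 μM/s

With α = 1 + [I]/Ki = 1 + 1.47/0.912 = 2.612, the noncompetitive rate law is v = (Vmax/α)·[S] / (Km + [S]).
v = (44.3/2.612)×0.872 / (0.140 + 0.872) = 14.79/1.012 = 14.6 μM/s.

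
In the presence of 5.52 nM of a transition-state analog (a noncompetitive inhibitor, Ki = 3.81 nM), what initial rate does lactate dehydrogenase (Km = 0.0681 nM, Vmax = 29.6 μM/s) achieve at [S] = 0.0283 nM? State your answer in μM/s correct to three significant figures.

3.55 μM/s

α = 1 + [I]/Ki = 1 + 5.52/3.81 = 2.449.
For a noncompetitive inhibitor, Vmax is reduced to Vmax/α while Km is unchanged: Km,app = 0.0681 nM, Vmax,app = 12.1 μM/s.
v = Vmax,app·[S]/(Km,app + [S]) = 12.1 × 0.0283/(0.0681 + 0.0283) = 3.55 μM/s.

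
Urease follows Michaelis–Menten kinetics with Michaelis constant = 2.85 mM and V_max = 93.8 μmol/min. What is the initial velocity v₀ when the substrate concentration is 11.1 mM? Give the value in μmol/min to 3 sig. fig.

[S]/(Km+[S]) = 11.1/13.95 = 0.7957, the fractional saturation.
v = 0.7957 × Vmax = 0.7957 × 93.8 = 74.6 μmol/min.

74.6 μmol/min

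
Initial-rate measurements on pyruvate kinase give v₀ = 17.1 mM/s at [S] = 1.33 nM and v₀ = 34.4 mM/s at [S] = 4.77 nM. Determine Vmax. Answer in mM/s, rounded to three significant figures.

From v = Vmax[S]/(Km+[S]), each point gives Vmax = v(Km+[S])/[S].
Equating: 17.1(Km+1.33)/1.33 = 34.4(Km+4.77)/4.77.
12.86·Km + 17.1 = 7.212·Km + 34.4, so (12.86 − 7.212)·Km = 34.4 − 17.1.
Km = 17.30/5.645 = 3.06 nM; then Vmax = 17.1(3.06+1.33)/1.33 = 56.5 mM/s.

56.5 mM/s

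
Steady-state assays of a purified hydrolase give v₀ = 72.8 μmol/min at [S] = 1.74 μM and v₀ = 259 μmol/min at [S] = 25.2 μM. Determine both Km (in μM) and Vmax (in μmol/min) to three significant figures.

Km = 5.90 μM; Vmax = 320 μmol/min

From v = Vmax[S]/(Km+[S]), each point gives Vmax = v(Km+[S])/[S].
Equating: 72.8(Km+1.74)/1.74 = 259(Km+25.2)/25.2.
41.84·Km + 72.8 = 10.28·Km + 259, so (41.84 − 10.28)·Km = 259 − 72.8.
Km = 186.2/31.56 = 5.90 μM; then Vmax = 72.8(5.90+1.74)/1.74 = 320 μmol/min.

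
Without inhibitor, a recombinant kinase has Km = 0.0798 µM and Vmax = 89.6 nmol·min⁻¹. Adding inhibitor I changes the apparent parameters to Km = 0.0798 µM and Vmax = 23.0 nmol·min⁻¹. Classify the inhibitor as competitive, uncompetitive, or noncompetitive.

Vmax decreases (89.6 → 23.0 nmol·min⁻¹) while Km is unchanged — pure noncompetitive inhibition.

noncompetitive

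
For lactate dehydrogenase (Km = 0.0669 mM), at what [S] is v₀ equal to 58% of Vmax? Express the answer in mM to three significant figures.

0.0924 mM

v/Vmax = [S]/(Km+[S]) = 0.58, so [S] = Km·0.58/(1 − 0.58) = 0.0669 × 1.381.
[S] = 0.0924 mM.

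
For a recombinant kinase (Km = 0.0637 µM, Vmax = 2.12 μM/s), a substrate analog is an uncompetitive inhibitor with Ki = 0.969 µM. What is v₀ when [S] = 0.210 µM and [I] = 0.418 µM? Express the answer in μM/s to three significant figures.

With α = 1 + [I]/Ki = 1 + 0.418/0.969 = 1.431, the uncompetitive rate law is v = (Vmax/α)·[S] / (Km/α + [S]).
v = (2.12/1.431)×0.210 / (0.0637/1.431 + 0.210) = 0.3110/0.2545 = 1.22 μM/s.

1.22 μM/s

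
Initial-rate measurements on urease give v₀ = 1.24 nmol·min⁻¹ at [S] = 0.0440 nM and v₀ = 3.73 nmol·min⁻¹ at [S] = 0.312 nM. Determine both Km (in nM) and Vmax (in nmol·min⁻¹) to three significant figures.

In reciprocal form, 1/v = (Km/Vmax)·(1/[S]) + 1/Vmax. The two points give (1/[S], 1/v) = (22.73, 0.8065) and (3.205, 0.2681).
Slope = (0.8065 − 0.2681)/(22.73 − 3.205) = 0.02758; intercept = 0.8065 − 0.02758×22.73 = 0.1797.
Vmax = 1/intercept = 5.56 nmol·min⁻¹; Km = slope × Vmax = 0.02758 × 5.56 = 0.153 nM.

Km = 0.153 nM; Vmax = 5.56 nmol·min⁻¹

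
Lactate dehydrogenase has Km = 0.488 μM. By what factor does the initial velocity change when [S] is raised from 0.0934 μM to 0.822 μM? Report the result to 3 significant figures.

3.91

The fractional saturations are [S]/(Km+[S]) = 0.0934/0.5814 = 0.1606 and 0.822/1.310 = 0.6275.
v₂/v₁ is just their ratio: 0.6275/0.1606 = 3.91.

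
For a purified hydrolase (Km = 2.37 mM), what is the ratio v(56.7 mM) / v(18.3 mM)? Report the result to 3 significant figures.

Since Vmax cancels, v₂/v₁ = [S]₂(Km+[S]₁) / [S]₁(Km+[S]₂).
= 56.7×(2.37+18.3) / (18.3×(2.37+56.7)) = 1172/1081 = 1.08.

1.08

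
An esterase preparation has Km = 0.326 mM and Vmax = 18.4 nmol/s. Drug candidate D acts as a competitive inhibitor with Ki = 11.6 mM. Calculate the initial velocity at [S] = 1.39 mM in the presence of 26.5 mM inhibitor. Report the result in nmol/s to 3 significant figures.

10.4 nmol/s

With α = 1 + [I]/Ki = 1 + 26.5/11.6 = 3.284, the competitive rate law is v = Vmax[S] / (αKm + [S]).
v = 18.4×1.39 / (3.284×0.326 + 1.39) = 25.58/2.461 = 10.4 nmol/s.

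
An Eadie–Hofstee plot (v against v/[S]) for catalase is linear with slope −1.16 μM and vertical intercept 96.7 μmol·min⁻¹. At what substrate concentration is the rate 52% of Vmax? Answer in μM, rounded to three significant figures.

The Eadie–Hofstee slope gives Km = 1.16 μM (slope = −Km).
v/Vmax = [S]/(Km+[S]) = 0.52 ⇒ [S] = Km·0.52/(1−0.52) = 1.16 × 1.083 = 1.26 μM.

1.26 μM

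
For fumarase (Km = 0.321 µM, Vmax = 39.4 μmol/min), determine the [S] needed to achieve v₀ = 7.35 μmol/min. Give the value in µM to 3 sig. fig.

0.0736 µM

The required fractional saturation is v/Vmax = 7.35/39.4 = 0.1865.
Then [S]/(Km+[S]) = 0.1865 ⇒ [S] = 0.321 × 0.1865/(1 − 0.1865) = 0.0736 µM.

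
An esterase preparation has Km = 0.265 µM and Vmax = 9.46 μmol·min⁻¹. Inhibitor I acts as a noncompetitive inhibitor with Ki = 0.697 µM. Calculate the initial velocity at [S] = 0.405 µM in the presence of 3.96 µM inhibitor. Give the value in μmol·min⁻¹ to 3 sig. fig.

α = 1 + [I]/Ki = 1 + 3.96/0.697 = 6.681.
For a noncompetitive inhibitor, Vmax is reduced to Vmax/α while Km is unchanged: Km,app = 0.265 µM, Vmax,app = 1.42 μmol·min⁻¹.
v = Vmax,app·[S]/(Km,app + [S]) = 1.42 × 0.405/(0.265 + 0.405) = 0.856 μmol·min⁻¹.

0.856 μmol·min⁻¹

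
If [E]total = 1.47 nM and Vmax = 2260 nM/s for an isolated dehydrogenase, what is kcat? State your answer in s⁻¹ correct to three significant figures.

1540 s⁻¹

kcat = Vmax/[E]total = 2260 nM/s / 1.47 nM = 1540 s⁻¹.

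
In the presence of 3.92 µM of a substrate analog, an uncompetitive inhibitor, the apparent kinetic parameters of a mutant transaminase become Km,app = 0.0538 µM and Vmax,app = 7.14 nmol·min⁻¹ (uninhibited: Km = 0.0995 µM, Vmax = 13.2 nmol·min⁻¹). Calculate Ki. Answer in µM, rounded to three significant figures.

Uncompetitive: Vmax,app = Vmax/α (and Km,app = Km/α) with α = 1 + [I]/Ki.
α = Vmax/Vmax,app = 13.2/7.14 = 1.849.
Since α = 1 + [I]/Ki, [I]/Ki = 1.849 − 1 = 0.8487 and Ki = 3.92/0.8487 = 4.62 µM.

4.62 µM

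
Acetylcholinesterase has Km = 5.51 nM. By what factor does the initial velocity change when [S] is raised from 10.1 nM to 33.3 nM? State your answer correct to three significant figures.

Since Vmax cancels, v₂/v₁ = [S]₂(Km+[S]₁) / [S]₁(Km+[S]₂).
= 33.3×(5.51+10.1) / (10.1×(5.51+33.3)) = 519.8/392.0 = 1.33.

1.33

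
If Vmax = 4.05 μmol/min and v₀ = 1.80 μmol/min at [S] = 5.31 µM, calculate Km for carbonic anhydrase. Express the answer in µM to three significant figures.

6.64 µM

From v = Vmax[S]/(Km+[S]), Km = [S](Vmax − v)/v.
Km = 5.31 × (4.05 − 1.80) / 1.80 = 11.95/1.80 = 6.64 µM.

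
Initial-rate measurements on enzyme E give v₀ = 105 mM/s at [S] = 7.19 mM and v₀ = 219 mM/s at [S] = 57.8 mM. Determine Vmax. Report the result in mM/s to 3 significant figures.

From v = Vmax[S]/(Km+[S]), each point gives Vmax = v(Km+[S])/[S].
Equating: 105(Km+7.19)/7.19 = 219(Km+57.8)/57.8.
14.60·Km + 105 = 3.789·Km + 219, so (14.60 − 3.789)·Km = 219 − 105.
Km = 114.0/10.81 = 10.5 mM; then Vmax = 105(10.5+7.19)/7.19 = 259 mM/s.

259 mM/s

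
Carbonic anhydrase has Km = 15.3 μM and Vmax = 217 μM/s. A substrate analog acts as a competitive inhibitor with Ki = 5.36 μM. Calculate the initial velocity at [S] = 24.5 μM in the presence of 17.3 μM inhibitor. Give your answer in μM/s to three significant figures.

59.6 μM/s

α = 1 + [I]/Ki = 1 + 17.3/5.36 = 4.228.
For a competitive inhibitor, Vmax is unchanged and the apparent Km becomes α·Km: Km,app = 64.7 μM, Vmax,app = 217 μM/s.
v = Vmax,app·[S]/(Km,app + [S]) = 217 × 24.5/(64.7 + 24.5) = 59.6 μM/s.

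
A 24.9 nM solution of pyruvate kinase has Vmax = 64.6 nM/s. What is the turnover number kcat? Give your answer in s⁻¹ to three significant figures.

2.59 s⁻¹

kcat = Vmax/[E]total = 64.6 nM/s / 24.9 nM = 2.59 s⁻¹.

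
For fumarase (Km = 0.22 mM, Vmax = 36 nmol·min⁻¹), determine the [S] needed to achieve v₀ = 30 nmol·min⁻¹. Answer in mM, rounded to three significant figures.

The required fractional saturation is v/Vmax = 30/36 = 0.8333.
Then [S]/(Km+[S]) = 0.8333 ⇒ [S] = 0.22 × 0.8333/(1 − 0.8333) = 1.10 mM.

1.10 mM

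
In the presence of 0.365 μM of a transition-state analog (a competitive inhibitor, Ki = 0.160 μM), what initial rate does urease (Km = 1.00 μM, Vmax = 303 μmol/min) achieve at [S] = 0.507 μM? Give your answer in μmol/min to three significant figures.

α = 1 + [I]/Ki = 1 + 0.365/0.160 = 3.281.
For a competitive inhibitor, Vmax is unchanged and the apparent Km becomes α·Km: Km,app = 3.28 μM, Vmax,app = 303 μmol/min.
v = Vmax,app·[S]/(Km,app + [S]) = 303 × 0.507/(3.28 + 0.507) = 40.6 μmol/min.

40.6 μmol/min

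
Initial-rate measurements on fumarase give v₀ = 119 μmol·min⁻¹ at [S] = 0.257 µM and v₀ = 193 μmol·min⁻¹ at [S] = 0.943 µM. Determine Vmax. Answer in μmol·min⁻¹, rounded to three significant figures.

From v = Vmax[S]/(Km+[S]), each point gives Vmax = v(Km+[S])/[S].
Equating: 119(Km+0.257)/0.257 = 193(Km+0.943)/0.943.
463.0·Km + 119 = 204.7·Km + 193, so (463.0 − 204.7)·Km = 193 − 119.
Km = 74.00/258.4 = 0.286 µM; then Vmax = 119(0.286+0.257)/0.257 = 252 μmol·min⁻¹.

252 μmol·min⁻¹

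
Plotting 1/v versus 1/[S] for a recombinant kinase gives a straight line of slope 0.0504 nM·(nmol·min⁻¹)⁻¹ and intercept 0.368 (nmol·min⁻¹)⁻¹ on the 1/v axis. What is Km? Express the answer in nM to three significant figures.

0.137 nM

y-intercept = 1/Vmax ⇒ Vmax = 2.72 nmol·min⁻¹; slope = Km/Vmax ⇒ Km = slope × Vmax.
Km = 0.0504 × 2.72 = 0.137 nM.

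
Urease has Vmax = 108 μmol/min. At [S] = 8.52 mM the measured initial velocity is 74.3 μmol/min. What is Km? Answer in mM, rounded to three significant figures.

From v = Vmax[S]/(Km+[S]), Km = [S](Vmax − v)/v.
Km = 8.52 × (108 − 74.3) / 74.3 = 287.1/74.3 = 3.86 mM.

3.86 mM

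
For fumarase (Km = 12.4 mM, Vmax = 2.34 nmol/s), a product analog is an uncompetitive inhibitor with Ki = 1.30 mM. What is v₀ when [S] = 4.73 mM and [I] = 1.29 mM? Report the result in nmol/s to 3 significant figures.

0.507 nmol/s

With α = 1 + [I]/Ki = 1 + 1.29/1.30 = 1.992, the uncompetitive rate law is v = (Vmax/α)·[S] / (Km/α + [S]).
v = (2.34/1.992)×4.73 / (12.4/1.992 + 4.73) = 5.555/10.95 = 0.507 nmol/s.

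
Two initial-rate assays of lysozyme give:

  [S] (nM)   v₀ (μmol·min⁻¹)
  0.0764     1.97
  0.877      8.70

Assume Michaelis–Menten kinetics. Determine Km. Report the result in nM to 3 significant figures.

From v = Vmax[S]/(Km+[S]), each point gives Vmax = v(Km+[S])/[S].
Equating: 1.97(Km+0.0764)/0.0764 = 8.70(Km+0.877)/0.877.
25.79·Km + 1.97 = 9.920·Km + 8.70, so (25.79 − 9.920)·Km = 8.70 − 1.97.
Km = 6.730/15.87 = 0.424 nM; then Vmax = 1.97(0.424+0.0764)/0.0764 = 12.9 μmol·min⁻¹.

0.424 nM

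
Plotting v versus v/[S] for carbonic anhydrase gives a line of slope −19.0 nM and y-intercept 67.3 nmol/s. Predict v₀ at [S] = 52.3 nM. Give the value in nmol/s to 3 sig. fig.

49.4 nmol/s

In the Eadie–Hofstee form v = Vmax − Km·(v/[S]), the slope is −Km and the intercept is Vmax, so Km = 19.0 nM and Vmax = 67.3 nmol/s.
v = 67.3 × 52.3/(19.0 + 52.3) = 49.4 nmol/s.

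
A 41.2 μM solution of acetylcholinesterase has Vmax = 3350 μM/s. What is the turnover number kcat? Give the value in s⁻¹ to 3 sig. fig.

81.3 s⁻¹

kcat = Vmax/[E]total = 3350 μM/s / 41.2 μM = 81.3 s⁻¹.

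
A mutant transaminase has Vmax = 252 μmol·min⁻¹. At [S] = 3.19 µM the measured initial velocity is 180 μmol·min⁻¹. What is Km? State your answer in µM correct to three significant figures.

1.28 µM

From v = Vmax[S]/(Km+[S]), Km = [S](Vmax − v)/v.
Km = 3.19 × (252 − 180) / 180 = 229.7/180 = 1.28 µM.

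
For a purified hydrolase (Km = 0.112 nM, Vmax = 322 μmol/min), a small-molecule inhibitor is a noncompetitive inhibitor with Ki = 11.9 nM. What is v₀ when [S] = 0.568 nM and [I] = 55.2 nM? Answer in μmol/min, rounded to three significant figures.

47.7 μmol/min

α = 1 + [I]/Ki = 1 + 55.2/11.9 = 5.639.
For a noncompetitive inhibitor, Vmax is reduced to Vmax/α while Km is unchanged: Km,app = 0.112 nM, Vmax,app = 57.1 μmol/min.
v = Vmax,app·[S]/(Km,app + [S]) = 57.1 × 0.568/(0.112 + 0.568) = 47.7 μmol/min.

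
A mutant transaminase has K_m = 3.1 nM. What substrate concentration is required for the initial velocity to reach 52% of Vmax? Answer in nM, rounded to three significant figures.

v/Vmax = [S]/(Km+[S]) = 0.52, so [S] = Km·0.52/(1 − 0.52) = 3.1 × 1.083.
[S] = 3.36 nM.

3.36 nM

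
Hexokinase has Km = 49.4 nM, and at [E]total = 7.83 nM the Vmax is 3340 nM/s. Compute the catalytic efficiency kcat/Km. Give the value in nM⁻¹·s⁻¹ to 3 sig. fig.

8.63 nM⁻¹·s⁻¹

kcat = Vmax/[E]total = 3340/7.83 = 427 s⁻¹.
kcat/Km = 427/49.4 = 8.63 nM⁻¹·s⁻¹.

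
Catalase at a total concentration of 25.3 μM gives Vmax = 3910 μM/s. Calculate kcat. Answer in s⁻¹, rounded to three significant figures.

155 s⁻¹

kcat = Vmax/[E]total = 3910 μM/s / 25.3 μM = 155 s⁻¹.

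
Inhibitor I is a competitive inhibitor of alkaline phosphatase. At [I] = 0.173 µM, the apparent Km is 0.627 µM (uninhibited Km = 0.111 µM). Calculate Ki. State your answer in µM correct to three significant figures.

0.0372 µM

Competitive: Km,app = α·Km with α = 1 + [I]/Ki.
α = Km,app/Km = 0.627/0.111 = 5.649.
Since α = 1 + [I]/Ki, [I]/Ki = 5.649 − 1 = 4.649 and Ki = 0.173/4.649 = 0.0372 µM.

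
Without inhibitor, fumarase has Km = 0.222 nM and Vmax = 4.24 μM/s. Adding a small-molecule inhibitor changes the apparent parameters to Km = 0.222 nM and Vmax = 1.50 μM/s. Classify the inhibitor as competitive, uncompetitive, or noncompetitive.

Vmax decreases (4.24 → 1.50 μM/s) while Km is unchanged — pure noncompetitive inhibition.

noncompetitive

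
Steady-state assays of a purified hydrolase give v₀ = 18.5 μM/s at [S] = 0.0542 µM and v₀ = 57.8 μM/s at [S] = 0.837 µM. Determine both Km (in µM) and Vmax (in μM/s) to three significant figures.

Km = 0.144 µM; Vmax = 67.8 μM/s

From v = Vmax[S]/(Km+[S]), each point gives Vmax = v(Km+[S])/[S].
Equating: 18.5(Km+0.0542)/0.0542 = 57.8(Km+0.837)/0.837.
341.3·Km + 18.5 = 69.06·Km + 57.8, so (341.3 − 69.06)·Km = 57.8 − 18.5.
Km = 39.30/272.3 = 0.144 µM; then Vmax = 18.5(0.144+0.0542)/0.0542 = 67.8 μM/s.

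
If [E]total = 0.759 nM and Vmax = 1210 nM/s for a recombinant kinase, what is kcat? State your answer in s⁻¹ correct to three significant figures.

kcat = Vmax/[E]total = 1210 nM/s / 0.759 nM = 1590 s⁻¹.

1590 s⁻¹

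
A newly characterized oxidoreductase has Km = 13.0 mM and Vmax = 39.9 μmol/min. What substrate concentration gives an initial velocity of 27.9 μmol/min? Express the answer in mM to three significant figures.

30.2 mM

The required fractional saturation is v/Vmax = 27.9/39.9 = 0.6992.
Then [S]/(Km+[S]) = 0.6992 ⇒ [S] = 13.0 × 0.6992/(1 − 0.6992) = 30.2 mM.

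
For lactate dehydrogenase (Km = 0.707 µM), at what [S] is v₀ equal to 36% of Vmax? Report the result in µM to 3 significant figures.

v/Vmax = [S]/(Km+[S]) = 0.36, so [S] = Km·0.36/(1 − 0.36) = 0.707 × 0.5625.
[S] = 0.398 µM.

0.398 µM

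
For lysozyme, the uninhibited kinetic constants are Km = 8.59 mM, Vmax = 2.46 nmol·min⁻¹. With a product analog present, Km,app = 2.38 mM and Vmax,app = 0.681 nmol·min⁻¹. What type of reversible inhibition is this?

uncompetitive

Both Km and Vmax decrease by the same factor (~3.61-fold) — characteristic of uncompetitive inhibition.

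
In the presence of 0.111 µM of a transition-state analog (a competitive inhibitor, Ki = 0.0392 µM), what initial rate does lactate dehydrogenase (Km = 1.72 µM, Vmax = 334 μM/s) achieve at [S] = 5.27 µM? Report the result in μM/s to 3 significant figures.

148 μM/s

α = 1 + [I]/Ki = 1 + 0.111/0.0392 = 3.832.
For a competitive inhibitor, Vmax is unchanged and the apparent Km becomes α·Km: Km,app = 6.59 µM, Vmax,app = 334 μM/s.
v = Vmax,app·[S]/(Km,app + [S]) = 334 × 5.27/(6.59 + 5.27) = 148 μM/s.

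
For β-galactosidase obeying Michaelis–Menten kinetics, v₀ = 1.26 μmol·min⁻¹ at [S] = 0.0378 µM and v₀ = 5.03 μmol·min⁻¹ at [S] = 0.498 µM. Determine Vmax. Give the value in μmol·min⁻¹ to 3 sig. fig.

In reciprocal form, 1/v = (Km/Vmax)·(1/[S]) + 1/Vmax. The two points give (1/[S], 1/v) = (26.46, 0.7937) and (2.008, 0.1988).
Slope = (0.7937 − 0.1988)/(26.46 − 2.008) = 0.02433; intercept = 0.7937 − 0.02433×26.46 = 0.1499.
Vmax = 1/intercept = 6.67 μmol·min⁻¹; Km = slope × Vmax = 0.02433 × 6.67 = 0.162 µM.

6.67 μmol·min⁻¹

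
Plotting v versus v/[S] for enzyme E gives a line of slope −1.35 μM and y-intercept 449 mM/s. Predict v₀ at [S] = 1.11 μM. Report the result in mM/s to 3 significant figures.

203 mM/s

In the Eadie–Hofstee form v = Vmax − Km·(v/[S]), the slope is −Km and the intercept is Vmax, so Km = 1.35 μM and Vmax = 449 mM/s.
v = 449 × 1.11/(1.35 + 1.11) = 203 mM/s.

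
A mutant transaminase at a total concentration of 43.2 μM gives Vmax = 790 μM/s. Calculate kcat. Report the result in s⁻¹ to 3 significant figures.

kcat = Vmax/[E]total = 790 μM/s / 43.2 μM = 18.3 s⁻¹.

18.3 s⁻¹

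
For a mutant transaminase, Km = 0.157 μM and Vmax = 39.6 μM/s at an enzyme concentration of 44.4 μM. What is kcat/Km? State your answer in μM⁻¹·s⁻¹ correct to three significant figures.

kcat = Vmax/[E]total = 39.6/44.4 = 0.892 s⁻¹.
kcat/Km = 0.892/0.157 = 5.68 μM⁻¹·s⁻¹.

5.68 μM⁻¹·s⁻¹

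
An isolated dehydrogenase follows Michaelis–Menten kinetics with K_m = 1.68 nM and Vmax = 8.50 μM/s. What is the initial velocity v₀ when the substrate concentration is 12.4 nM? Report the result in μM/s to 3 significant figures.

7.49 μM/s

[S]/(Km+[S]) = 12.4/14.08 = 0.8807, the fractional saturation.
v = 0.8807 × Vmax = 0.8807 × 8.50 = 7.49 μM/s.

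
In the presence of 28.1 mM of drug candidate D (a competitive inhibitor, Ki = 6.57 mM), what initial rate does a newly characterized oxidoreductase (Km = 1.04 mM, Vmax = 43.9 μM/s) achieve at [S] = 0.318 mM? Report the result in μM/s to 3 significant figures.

2.40 μM/s

α = 1 + [I]/Ki = 1 + 28.1/6.57 = 5.277.
For a competitive inhibitor, Vmax is unchanged and the apparent Km becomes α·Km: Km,app = 5.49 mM, Vmax,app = 43.9 μM/s.
v = Vmax,app·[S]/(Km,app + [S]) = 43.9 × 0.318/(5.49 + 0.318) = 2.40 μM/s.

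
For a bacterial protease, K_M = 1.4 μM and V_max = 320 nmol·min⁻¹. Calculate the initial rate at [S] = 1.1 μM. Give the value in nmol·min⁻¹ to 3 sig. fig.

v = Vmax·[S]/(Km + [S]) = 320 × 1.1 / (1.4 + 1.1)
  = 352.0 / 2.500 = 141 nmol·min⁻¹.

141 nmol·min⁻¹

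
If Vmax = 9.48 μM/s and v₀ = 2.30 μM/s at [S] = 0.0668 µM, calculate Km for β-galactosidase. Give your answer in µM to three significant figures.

From v = Vmax[S]/(Km+[S]), Km = [S](Vmax − v)/v.
Km = 0.0668 × (9.48 − 2.30) / 2.30 = 0.4796/2.30 = 0.209 µM.

0.209 µM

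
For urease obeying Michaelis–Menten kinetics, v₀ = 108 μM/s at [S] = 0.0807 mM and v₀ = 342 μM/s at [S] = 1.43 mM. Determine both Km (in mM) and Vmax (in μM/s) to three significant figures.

From v = Vmax[S]/(Km+[S]), each point gives Vmax = v(Km+[S])/[S].
Equating: 108(Km+0.0807)/0.0807 = 342(Km+1.43)/1.43.
1338·Km + 108 = 239.2·Km + 342, so (1338 − 239.2)·Km = 342 − 108.
Km = 234.0/1099 = 0.213 mM; then Vmax = 108(0.213+0.0807)/0.0807 = 393 μM/s.

Km = 0.213 mM; Vmax = 393 μM/s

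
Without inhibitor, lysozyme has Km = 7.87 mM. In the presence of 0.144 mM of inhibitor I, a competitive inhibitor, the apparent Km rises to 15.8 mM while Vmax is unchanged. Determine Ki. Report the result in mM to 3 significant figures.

Competitive: Km,app = α·Km with α = 1 + [I]/Ki.
α = Km,app/Km = 15.8/7.87 = 2.008.
Ki = [I]/(α − 1) = 0.144/1.008 = 0.143 mM.

0.143 mM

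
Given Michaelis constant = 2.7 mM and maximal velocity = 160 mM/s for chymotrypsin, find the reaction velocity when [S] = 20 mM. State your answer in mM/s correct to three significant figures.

[S]/(Km+[S]) = 20/22.70 = 0.8811, the fractional saturation.
v = 0.8811 × Vmax = 0.8811 × 160 = 141 mM/s.

141 mM/s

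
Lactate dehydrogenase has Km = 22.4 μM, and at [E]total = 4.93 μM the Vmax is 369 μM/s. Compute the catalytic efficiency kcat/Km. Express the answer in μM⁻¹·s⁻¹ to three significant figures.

kcat = Vmax/[E]total = 369/4.93 = 74.8 s⁻¹.
kcat/Km = 74.8/22.4 = 3.34 μM⁻¹·s⁻¹.

3.34 μM⁻¹·s⁻¹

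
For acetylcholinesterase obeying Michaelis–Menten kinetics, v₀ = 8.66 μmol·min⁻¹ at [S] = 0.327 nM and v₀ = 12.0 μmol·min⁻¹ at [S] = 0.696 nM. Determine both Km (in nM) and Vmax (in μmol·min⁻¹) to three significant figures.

From v = Vmax[S]/(Km+[S]), each point gives Vmax = v(Km+[S])/[S].
Equating: 8.66(Km+0.327)/0.327 = 12.0(Km+0.696)/0.696.
26.48·Km + 8.66 = 17.24·Km + 12.0, so (26.48 − 17.24)·Km = 12.0 − 8.66.
Km = 3.340/9.242 = 0.361 nM; then Vmax = 8.66(0.361+0.327)/0.327 = 18.2 μmol·min⁻¹.

Km = 0.361 nM; Vmax = 18.2 μmol·min⁻¹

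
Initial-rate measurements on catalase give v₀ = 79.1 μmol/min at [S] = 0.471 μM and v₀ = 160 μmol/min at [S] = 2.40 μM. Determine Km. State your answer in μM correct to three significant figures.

0.799 μM

In reciprocal form, 1/v = (Km/Vmax)·(1/[S]) + 1/Vmax. The two points give (1/[S], 1/v) = (2.123, 0.01264) and (0.4167, 0.006250).
Slope = (0.01264 − 0.006250)/(2.123 − 0.4167) = 0.003746; intercept = 0.01264 − 0.003746×2.123 = 0.004689.
Vmax = 1/intercept = 213 μmol/min; Km = slope × Vmax = 0.003746 × 213 = 0.799 μM.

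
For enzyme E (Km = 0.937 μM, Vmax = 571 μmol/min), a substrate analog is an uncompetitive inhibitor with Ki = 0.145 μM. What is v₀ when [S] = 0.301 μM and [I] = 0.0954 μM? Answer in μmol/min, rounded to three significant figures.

120 μmol/min

α = 1 + [I]/Ki = 1 + 0.0954/0.145 = 1.658.
For an uncompetitive inhibitor, both parameters are divided by α, giving Vmax/α and Km/α: Km,app = 0.565 μM, Vmax,app = 344 μmol/min.
v = Vmax,app·[S]/(Km,app + [S]) = 344 × 0.301/(0.565 + 0.301) = 120 μmol/min.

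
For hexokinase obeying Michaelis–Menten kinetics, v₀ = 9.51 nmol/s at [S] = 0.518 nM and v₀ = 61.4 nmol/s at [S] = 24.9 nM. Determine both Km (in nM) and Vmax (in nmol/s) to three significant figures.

Km = 3.26 nM; Vmax = 69.5 nmol/s

From v = Vmax[S]/(Km+[S]), each point gives Vmax = v(Km+[S])/[S].
Equating: 9.51(Km+0.518)/0.518 = 61.4(Km+24.9)/24.9.
18.36·Km + 9.51 = 2.466·Km + 61.4, so (18.36 − 2.466)·Km = 61.4 − 9.51.
Km = 51.89/15.89 = 3.26 nM; then Vmax = 9.51(3.26+0.518)/0.518 = 69.5 nmol/s.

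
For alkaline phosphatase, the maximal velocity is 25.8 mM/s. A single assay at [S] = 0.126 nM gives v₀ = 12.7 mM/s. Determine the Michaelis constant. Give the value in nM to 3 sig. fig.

From v = Vmax[S]/(Km+[S]), Km = [S](Vmax − v)/v.
Km = 0.126 × (25.8 − 12.7) / 12.7 = 1.651/12.7 = 0.130 nM.

0.130 nM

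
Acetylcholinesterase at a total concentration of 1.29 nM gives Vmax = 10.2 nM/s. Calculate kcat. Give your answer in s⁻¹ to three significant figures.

7.91 s⁻¹

kcat = Vmax/[E]total = 10.2 nM/s / 1.29 nM = 7.91 s⁻¹.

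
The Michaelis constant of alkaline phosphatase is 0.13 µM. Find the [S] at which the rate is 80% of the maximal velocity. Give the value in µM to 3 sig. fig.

v/Vmax = [S]/(Km+[S]) = 0.8, so [S] = Km·0.8/(1 − 0.8) = 0.13 × 4.000.
[S] = 0.520 µM.

0.520 µM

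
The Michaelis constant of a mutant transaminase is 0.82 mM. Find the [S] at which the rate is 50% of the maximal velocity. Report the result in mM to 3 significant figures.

v/Vmax = [S]/(Km+[S]) = 0.5, so [S] = Km·0.5/(1 − 0.5) = 0.82 × 1.000.
[S] = 0.820 mM.

0.820 mM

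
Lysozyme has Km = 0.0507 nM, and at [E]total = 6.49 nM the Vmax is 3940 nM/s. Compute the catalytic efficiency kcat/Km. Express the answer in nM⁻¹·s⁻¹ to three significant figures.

12000 nM⁻¹·s⁻¹

kcat = Vmax/[E]total = 3940/6.49 = 607 s⁻¹.
kcat/Km = 607/0.0507 = 12000 nM⁻¹·s⁻¹.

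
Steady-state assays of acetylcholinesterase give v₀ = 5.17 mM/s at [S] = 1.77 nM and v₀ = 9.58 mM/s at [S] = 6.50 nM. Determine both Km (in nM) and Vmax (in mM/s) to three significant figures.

In reciprocal form, 1/v = (Km/Vmax)·(1/[S]) + 1/Vmax. The two points give (1/[S], 1/v) = (0.5650, 0.1934) and (0.1538, 0.1044).
Slope = (0.1934 − 0.1044)/(0.5650 − 0.1538) = 0.2166; intercept = 0.1934 − 0.2166×0.5650 = 0.07106.
Vmax = 1/intercept = 14.1 mM/s; Km = slope × Vmax = 0.2166 × 14.1 = 3.05 nM.

Km = 3.05 nM; Vmax = 14.1 mM/s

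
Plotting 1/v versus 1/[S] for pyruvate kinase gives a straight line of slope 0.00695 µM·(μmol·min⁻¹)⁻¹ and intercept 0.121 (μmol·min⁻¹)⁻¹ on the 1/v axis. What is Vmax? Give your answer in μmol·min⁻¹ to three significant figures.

The y-intercept of a Lineweaver–Burk plot equals 1/Vmax, so Vmax = 1/0.121 = 8.26 μmol·min⁻¹.

8.26 μmol·min⁻¹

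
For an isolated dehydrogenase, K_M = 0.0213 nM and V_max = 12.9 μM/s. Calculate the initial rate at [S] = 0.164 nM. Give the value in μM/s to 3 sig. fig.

[S]/(Km+[S]) = 0.164/0.1853 = 0.8851, the fractional saturation.
v = 0.8851 × Vmax = 0.8851 × 12.9 = 11.4 μM/s.

11.4 μM/s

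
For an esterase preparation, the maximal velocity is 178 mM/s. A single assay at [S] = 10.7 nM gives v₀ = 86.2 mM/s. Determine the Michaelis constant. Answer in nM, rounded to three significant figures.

From v = Vmax[S]/(Km+[S]), Km = [S](Vmax − v)/v.
Km = 10.7 × (178 − 86.2) / 86.2 = 982.3/86.2 = 11.4 nM.

11.4 nM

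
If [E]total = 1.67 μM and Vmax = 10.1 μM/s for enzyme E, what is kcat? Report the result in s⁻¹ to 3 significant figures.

6.05 s⁻¹

kcat = Vmax/[E]total = 10.1 μM/s / 1.67 μM = 6.05 s⁻¹.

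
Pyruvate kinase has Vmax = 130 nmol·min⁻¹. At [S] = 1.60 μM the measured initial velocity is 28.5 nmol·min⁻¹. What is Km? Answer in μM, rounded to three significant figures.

5.70 μM

From v = Vmax[S]/(Km+[S]), Km = [S](Vmax − v)/v.
Km = 1.60 × (130 − 28.5) / 28.5 = 162.4/28.5 = 5.70 μM.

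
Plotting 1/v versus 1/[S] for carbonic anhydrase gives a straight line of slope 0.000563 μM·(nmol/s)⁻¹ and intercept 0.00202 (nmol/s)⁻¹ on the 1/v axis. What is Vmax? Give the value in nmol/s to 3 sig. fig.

The y-intercept of a Lineweaver–Burk plot equals 1/Vmax, so Vmax = 1/0.00202 = 495 nmol/s.

495 nmol/s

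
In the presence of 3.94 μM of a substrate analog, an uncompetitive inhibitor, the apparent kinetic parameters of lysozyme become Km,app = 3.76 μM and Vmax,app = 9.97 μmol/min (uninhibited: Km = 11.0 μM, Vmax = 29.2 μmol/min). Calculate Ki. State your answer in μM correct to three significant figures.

Uncompetitive: Vmax,app = Vmax/α (and Km,app = Km/α) with α = 1 + [I]/Ki.
α = Vmax/Vmax,app = 29.2/9.97 = 2.929.
Since α = 1 + [I]/Ki, [I]/Ki = 2.929 − 1 = 1.929 and Ki = 3.94/1.929 = 2.04 μM.

2.04 μM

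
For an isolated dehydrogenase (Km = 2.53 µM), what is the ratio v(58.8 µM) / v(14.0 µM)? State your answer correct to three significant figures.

1.13

Since Vmax cancels, v₂/v₁ = [S]₂(Km+[S]₁) / [S]₁(Km+[S]₂).
= 58.8×(2.53+14.0) / (14.0×(2.53+58.8)) = 972.0/858.6 = 1.13.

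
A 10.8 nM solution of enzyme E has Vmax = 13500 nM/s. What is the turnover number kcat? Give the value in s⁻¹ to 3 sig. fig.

kcat = Vmax/[E]total = 13500 nM/s / 10.8 nM = 1250 s⁻¹.

1250 s⁻¹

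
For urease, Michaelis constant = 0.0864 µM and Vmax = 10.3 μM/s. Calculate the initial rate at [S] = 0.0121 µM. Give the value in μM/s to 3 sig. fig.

1.27 μM/s

v = Vmax·[S]/(Km + [S]) = 10.3 × 0.0121 / (0.0864 + 0.0121)
  = 0.1246 / 0.09850 = 1.27 μM/s.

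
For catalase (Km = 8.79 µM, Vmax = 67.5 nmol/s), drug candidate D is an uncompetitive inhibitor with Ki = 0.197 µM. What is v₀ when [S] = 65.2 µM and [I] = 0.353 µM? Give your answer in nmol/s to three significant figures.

23.1 nmol/s

α = 1 + [I]/Ki = 1 + 0.353/0.197 = 2.792.
For an uncompetitive inhibitor, both parameters are divided by α, giving Vmax/α and Km/α: Km,app = 3.15 µM, Vmax,app = 24.2 nmol/s.
v = Vmax,app·[S]/(Km,app + [S]) = 24.2 × 65.2/(3.15 + 65.2) = 23.1 nmol/s.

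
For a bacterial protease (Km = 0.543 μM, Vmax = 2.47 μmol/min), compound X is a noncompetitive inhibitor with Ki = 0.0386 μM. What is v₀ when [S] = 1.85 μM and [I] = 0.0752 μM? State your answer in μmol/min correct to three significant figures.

With α = 1 + [I]/Ki = 1 + 0.0752/0.0386 = 2.948, the noncompetitive rate law is v = (Vmax/α)·[S] / (Km + [S]).
v = (2.47/2.948)×1.85 / (0.543 + 1.85) = 1.550/2.393 = 0.648 μmol/min.

0.648 μmol/min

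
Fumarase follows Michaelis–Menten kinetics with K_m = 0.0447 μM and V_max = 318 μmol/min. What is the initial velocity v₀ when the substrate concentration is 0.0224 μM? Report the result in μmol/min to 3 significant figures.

106 μmol/min

[S]/(Km+[S]) = 0.0224/0.06710 = 0.3338, the fractional saturation.
v = 0.3338 × Vmax = 0.3338 × 318 = 106 μmol/min.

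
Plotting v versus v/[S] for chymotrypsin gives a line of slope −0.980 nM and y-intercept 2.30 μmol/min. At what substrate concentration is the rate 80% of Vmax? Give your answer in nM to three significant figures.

The Eadie–Hofstee slope gives Km = 0.980 nM (slope = −Km).
v/Vmax = [S]/(Km+[S]) = 0.8 ⇒ [S] = Km·0.8/(1−0.8) = 0.980 × 4.000 = 3.92 nM.

3.92 nM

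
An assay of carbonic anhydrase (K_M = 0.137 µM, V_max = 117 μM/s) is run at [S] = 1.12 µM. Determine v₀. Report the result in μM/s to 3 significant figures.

[S]/(Km+[S]) = 1.12/1.257 = 0.8910, the fractional saturation.
v = 0.8910 × Vmax = 0.8910 × 117 = 104 μM/s.

104 μM/s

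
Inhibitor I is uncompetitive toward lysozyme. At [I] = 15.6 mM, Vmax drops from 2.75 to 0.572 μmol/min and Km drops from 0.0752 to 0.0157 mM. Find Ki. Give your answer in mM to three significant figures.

4.10 mM

Uncompetitive: Vmax,app = Vmax/α (and Km,app = Km/α) with α = 1 + [I]/Ki.
α = Vmax/Vmax,app = 2.75/0.572 = 4.808.
Ki = [I]/(α − 1) = 15.6/3.808 = 4.10 mM.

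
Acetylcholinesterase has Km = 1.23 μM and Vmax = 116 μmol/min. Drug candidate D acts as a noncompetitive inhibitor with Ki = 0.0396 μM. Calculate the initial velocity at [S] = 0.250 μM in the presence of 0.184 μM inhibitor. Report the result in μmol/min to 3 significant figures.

α = 1 + [I]/Ki = 1 + 0.184/0.0396 = 5.646.
For a noncompetitive inhibitor, Vmax is reduced to Vmax/α while Km is unchanged: Km,app = 1.23 μM, Vmax,app = 20.5 μmol/min.
v = Vmax,app·[S]/(Km,app + [S]) = 20.5 × 0.250/(1.23 + 0.250) = 3.47 μmol/min.

3.47 μmol/min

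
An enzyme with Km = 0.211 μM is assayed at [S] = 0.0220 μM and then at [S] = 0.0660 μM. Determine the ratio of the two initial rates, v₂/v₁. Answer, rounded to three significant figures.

Since Vmax cancels, v₂/v₁ = [S]₂(Km+[S]₁) / [S]₁(Km+[S]₂).
= 0.0660×(0.211+0.0220) / (0.0220×(0.211+0.0660)) = 0.01538/0.006094 = 2.52.

2.52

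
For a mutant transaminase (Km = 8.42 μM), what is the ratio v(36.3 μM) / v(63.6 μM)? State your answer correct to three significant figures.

0.919

Since Vmax cancels, v₂/v₁ = [S]₂(Km+[S]₁) / [S]₁(Km+[S]₂).
= 36.3×(8.42+63.6) / (63.6×(8.42+36.3)) = 2614/2844 = 0.919.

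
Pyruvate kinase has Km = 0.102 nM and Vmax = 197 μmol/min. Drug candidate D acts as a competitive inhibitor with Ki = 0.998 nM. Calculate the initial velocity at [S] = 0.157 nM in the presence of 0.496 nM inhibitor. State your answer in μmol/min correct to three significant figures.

α = 1 + [I]/Ki = 1 + 0.496/0.998 = 1.497.
For a competitive inhibitor, Vmax is unchanged and the apparent Km becomes α·Km: Km,app = 0.153 nM, Vmax,app = 197 μmol/min.
v = Vmax,app·[S]/(Km,app + [S]) = 197 × 0.157/(0.153 + 0.157) = 99.9 μmol/min.

99.9 μmol/min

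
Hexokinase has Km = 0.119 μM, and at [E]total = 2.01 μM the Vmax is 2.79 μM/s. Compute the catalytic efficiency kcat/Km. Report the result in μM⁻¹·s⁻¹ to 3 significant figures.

kcat = Vmax/[E]total = 2.79/2.01 = 1.39 s⁻¹.
kcat/Km = 1.39/0.119 = 11.7 μM⁻¹·s⁻¹.

11.7 μM⁻¹·s⁻¹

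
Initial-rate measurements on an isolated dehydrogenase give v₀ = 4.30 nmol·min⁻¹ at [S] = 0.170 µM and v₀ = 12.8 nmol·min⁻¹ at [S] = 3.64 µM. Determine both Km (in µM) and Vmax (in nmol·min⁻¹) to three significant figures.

From v = Vmax[S]/(Km+[S]), each point gives Vmax = v(Km+[S])/[S].
Equating: 4.30(Km+0.170)/0.170 = 12.8(Km+3.64)/3.64.
25.29·Km + 4.30 = 3.516·Km + 12.8, so (25.29 − 3.516)·Km = 12.8 − 4.30.
Km = 8.500/21.78 = 0.390 µM; then Vmax = 4.30(0.390+0.170)/0.170 = 14.2 nmol·min⁻¹.

Km = 0.390 µM; Vmax = 14.2 nmol·min⁻¹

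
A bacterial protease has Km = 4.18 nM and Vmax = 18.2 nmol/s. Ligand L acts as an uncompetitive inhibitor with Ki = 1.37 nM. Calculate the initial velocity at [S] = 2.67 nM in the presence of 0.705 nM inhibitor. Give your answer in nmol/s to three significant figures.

α = 1 + [I]/Ki = 1 + 0.705/1.37 = 1.515.
For an uncompetitive inhibitor, both parameters are divided by α, giving Vmax/α and Km/α: Km,app = 2.76 nM, Vmax,app = 12.0 nmol/s.
v = Vmax,app·[S]/(Km,app + [S]) = 12.0 × 2.67/(2.76 + 2.67) = 5.91 nmol/s.

5.91 nmol/s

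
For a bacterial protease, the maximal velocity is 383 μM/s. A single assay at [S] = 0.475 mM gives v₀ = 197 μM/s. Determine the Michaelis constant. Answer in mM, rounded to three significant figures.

v/Vmax = 197/383 = 0.5144 = [S]/(Km+[S]).
So Km + [S] = [S]/0.5144 = 0.9235 mM, giving Km = 0.9235 − 0.475 = 0.448 mM.

0.448 mM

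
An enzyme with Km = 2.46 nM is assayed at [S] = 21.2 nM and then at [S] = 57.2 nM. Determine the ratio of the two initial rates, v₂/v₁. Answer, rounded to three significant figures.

1.07

Since Vmax cancels, v₂/v₁ = [S]₂(Km+[S]₁) / [S]₁(Km+[S]₂).
= 57.2×(2.46+21.2) / (21.2×(2.46+57.2)) = 1353/1265 = 1.07.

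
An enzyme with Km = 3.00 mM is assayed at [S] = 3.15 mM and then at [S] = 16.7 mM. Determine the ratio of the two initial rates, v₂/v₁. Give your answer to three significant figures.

Since Vmax cancels, v₂/v₁ = [S]₂(Km+[S]₁) / [S]₁(Km+[S]₂).
= 16.7×(3.00+3.15) / (3.15×(3.00+16.7)) = 102.7/62.05 = 1.66.

1.66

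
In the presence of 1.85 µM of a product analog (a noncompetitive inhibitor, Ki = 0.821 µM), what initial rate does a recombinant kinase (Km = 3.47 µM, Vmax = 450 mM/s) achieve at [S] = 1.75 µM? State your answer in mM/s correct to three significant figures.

46.4 mM/s

With α = 1 + [I]/Ki = 1 + 1.85/0.821 = 3.253, the noncompetitive rate law is v = (Vmax/α)·[S] / (Km + [S]).
v = (450/3.253)×1.75 / (3.47 + 1.75) = 242.1/5.220 = 46.4 mM/s.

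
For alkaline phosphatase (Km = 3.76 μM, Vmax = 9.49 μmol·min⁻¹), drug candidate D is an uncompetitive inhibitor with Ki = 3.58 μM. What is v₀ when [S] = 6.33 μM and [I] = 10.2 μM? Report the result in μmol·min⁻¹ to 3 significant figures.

2.14 μmol·min⁻¹

With α = 1 + [I]/Ki = 1 + 10.2/3.58 = 3.849, the uncompetitive rate law is v = (Vmax/α)·[S] / (Km/α + [S]).
v = (9.49/3.849)×6.33 / (3.76/3.849 + 6.33) = 15.61/7.307 = 2.14 μmol·min⁻¹.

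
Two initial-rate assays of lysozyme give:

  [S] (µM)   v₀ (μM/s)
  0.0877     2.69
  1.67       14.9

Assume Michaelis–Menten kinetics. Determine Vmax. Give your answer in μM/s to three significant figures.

In reciprocal form, 1/v = (Km/Vmax)·(1/[S]) + 1/Vmax. The two points give (1/[S], 1/v) = (11.40, 0.3717) and (0.5988, 0.06711).
Slope = (0.3717 − 0.06711)/(11.40 − 0.5988) = 0.02820; intercept = 0.3717 − 0.02820×11.40 = 0.05023.
Vmax = 1/intercept = 19.9 μM/s; Km = slope × Vmax = 0.02820 × 19.9 = 0.561 µM.

19.9 μM/s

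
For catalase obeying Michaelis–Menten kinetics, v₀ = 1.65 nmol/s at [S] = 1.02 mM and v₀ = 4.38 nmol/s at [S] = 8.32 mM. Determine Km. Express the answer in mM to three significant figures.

From v = Vmax[S]/(Km+[S]), each point gives Vmax = v(Km+[S])/[S].
Equating: 1.65(Km+1.02)/1.02 = 4.38(Km+8.32)/8.32.
1.618·Km + 1.65 = 0.5264·Km + 4.38, so (1.618 − 0.5264)·Km = 4.38 − 1.65.
Km = 2.730/1.091 = 2.50 mM; then Vmax = 1.65(2.50+1.02)/1.02 = 5.70 nmol/s.

2.50 mM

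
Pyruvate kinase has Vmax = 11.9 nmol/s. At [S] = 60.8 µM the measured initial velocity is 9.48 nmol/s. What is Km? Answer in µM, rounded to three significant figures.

From v = Vmax[S]/(Km+[S]), Km = [S](Vmax − v)/v.
Km = 60.8 × (11.9 − 9.48) / 9.48 = 147.1/9.48 = 15.5 µM.

15.5 µM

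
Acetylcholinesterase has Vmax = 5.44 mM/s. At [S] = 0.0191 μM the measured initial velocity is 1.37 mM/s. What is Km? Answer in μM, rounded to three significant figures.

v/Vmax = 1.37/5.44 = 0.2518 = [S]/(Km+[S]).
So Km + [S] = [S]/0.2518 = 0.07584 μM, giving Km = 0.07584 − 0.0191 = 0.0567 μM.

0.0567 μM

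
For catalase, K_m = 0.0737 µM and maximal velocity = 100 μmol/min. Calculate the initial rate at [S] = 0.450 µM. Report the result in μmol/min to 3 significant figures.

[S]/(Km+[S]) = 0.450/0.5237 = 0.8593, the fractional saturation.
v = 0.8593 × Vmax = 0.8593 × 100 = 85.9 μmol/min.

85.9 μmol/min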